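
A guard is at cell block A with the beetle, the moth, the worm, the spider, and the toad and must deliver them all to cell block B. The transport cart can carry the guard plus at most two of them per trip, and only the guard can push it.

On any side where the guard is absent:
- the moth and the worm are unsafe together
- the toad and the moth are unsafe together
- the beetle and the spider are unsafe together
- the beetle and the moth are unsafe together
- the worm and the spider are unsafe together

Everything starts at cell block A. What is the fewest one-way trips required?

7

Counting alone: the guard can take at most 2 across per trip to cell block B, so moving all 5 needs at least 3 loaded trips out, with a return between consecutive ones — at least 5 crossings.
The safety rule pushes this higher. Following every safe sequence of crossings, the most of the 5 that can be at cell block B as the transport cart arrives there on crossing 5 is 4 — never all 5.
So no plan with fewer than 7 crossings exists, and this one achieves 7:
1. Guard goes to cell block B with the moth and the spider.  [cell block A: the beetle, the toad, the worm | cell block B: the moth, the spider]
2. Guard goes back to cell block A alone.  [cell block A: the beetle, the toad, the worm | cell block B: the moth, the spider]
3. Guard goes to cell block B with the beetle.  [cell block A: the toad, the worm | cell block B: the beetle, the moth, the spider]
4. Guard goes back to cell block A with the moth and the spider.  [cell block A: the moth, the spider, the toad, the worm | cell block B: the beetle]
5. Guard goes to cell block B with the toad and the worm.  [cell block A: the moth, the spider | cell block B: the beetle, the toad, the worm]
6. Guard goes back to cell block A alone.  [cell block A: the moth, the spider | cell block B: the beetle, the toad, the worm]
7. Guard goes to cell block B with the moth and the spider.  [cell block A: — | cell block B: the beetle, the moth, the spider, the toad, the worm]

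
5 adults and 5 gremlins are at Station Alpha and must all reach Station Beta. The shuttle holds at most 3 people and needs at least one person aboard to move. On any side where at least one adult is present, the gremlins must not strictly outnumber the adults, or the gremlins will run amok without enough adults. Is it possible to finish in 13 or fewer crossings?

Yes

Yes — this plan uses 11 crossings (≤ 13):
1. 2 gremlins → Station Beta.  (Station Alpha: 5A 3G; Station Beta: 0A 2G)
2. 1 gremlin ← Station Alpha.  (Station Alpha: 5A 4G; Station Beta: 0A 1G)
3. 3 gremlins → Station Beta.  (Station Alpha: 5A 1G; Station Beta: 0A 4G)
4. 1 gremlin ← Station Alpha.  (Station Alpha: 5A 2G; Station Beta: 0A 3G)
5. 3 adults → Station Beta.  (Station Alpha: 2A 2G; Station Beta: 3A 3G)
6. 1 adult and 1 gremlin ← Station Alpha.  (Station Alpha: 3A 3G; Station Beta: 2A 2G)
7. 3 adults → Station Beta.  (Station Alpha: 0A 3G; Station Beta: 5A 2G)
8. 1 gremlin ← Station Alpha.  (Station Alpha: 0A 4G; Station Beta: 5A 1G)
9. 2 gremlins → Station Beta.  (Station Alpha: 0A 2G; Station Beta: 5A 3G)
10. 1 gremlin ← Station Alpha.  (Station Alpha: 0A 3G; Station Beta: 5A 2G)
11. 3 gremlins → Station Beta.  (Station Alpha: 0A 0G; Station Beta: 5A 5G)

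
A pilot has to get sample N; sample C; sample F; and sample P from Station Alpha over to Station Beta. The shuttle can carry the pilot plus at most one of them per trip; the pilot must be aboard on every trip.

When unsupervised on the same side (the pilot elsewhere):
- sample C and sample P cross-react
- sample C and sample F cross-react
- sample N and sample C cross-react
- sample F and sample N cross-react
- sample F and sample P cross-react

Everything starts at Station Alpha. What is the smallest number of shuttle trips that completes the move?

impossible

Whatever the first load, the items left behind include a forbidden pair without the pilot. No opening move is safe, so no plan exists.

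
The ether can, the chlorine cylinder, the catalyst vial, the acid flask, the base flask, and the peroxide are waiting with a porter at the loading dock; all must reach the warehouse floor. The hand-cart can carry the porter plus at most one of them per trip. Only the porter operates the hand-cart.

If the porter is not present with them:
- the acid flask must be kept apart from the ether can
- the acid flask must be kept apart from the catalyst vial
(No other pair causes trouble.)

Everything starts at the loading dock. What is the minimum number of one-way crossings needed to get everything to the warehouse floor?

Counting alone: the porter can take at most 1 across per trip to the warehouse floor, so moving all 6 needs at least 6 loaded trips out, with a return between consecutive ones — at least 11 crossings.
The safety rule pushes this higher. Following every safe sequence of crossings, the most of the 6 that can be at the warehouse floor as the hand-cart arrives there on crossing 11 is 5 — never all 6.
So no plan with fewer than 13 crossings exists, and this one achieves 13:
1. Porter goes to the warehouse floor with the acid flask.  [the loading dock: the base flask, the catalyst vial, the chlorine cylinder, the ether can, the peroxide | the warehouse floor: the acid flask]
2. Porter goes back to the loading dock alone.  [the loading dock: the base flask, the catalyst vial, the chlorine cylinder, the ether can, the peroxide | the warehouse floor: the acid flask]
3. Porter goes to the warehouse floor with the ether can.  [the loading dock: the base flask, the catalyst vial, the chlorine cylinder, the peroxide | the warehouse floor: the acid flask, the ether can]
4. Porter goes back to the loading dock with the acid flask.  [the loading dock: the acid flask, the base flask, the catalyst vial, the chlorine cylinder, the peroxide | the warehouse floor: the ether can]
5. Porter goes to the warehouse floor with the catalyst vial.  [the loading dock: the acid flask, the base flask, the chlorine cylinder, the peroxide | the warehouse floor: the catalyst vial, the ether can]
6. Porter goes back to the loading dock alone.  [the loading dock: the acid flask, the base flask, the chlorine cylinder, the peroxide | the warehouse floor: the catalyst vial, the ether can]
7. Porter goes to the warehouse floor with the chlorine cylinder.  [the loading dock: the acid flask, the base flask, the peroxide | the warehouse floor: the catalyst vial, the chlorine cylinder, the ether can]
8. Porter goes back to the loading dock alone.  [the loading dock: the acid flask, the base flask, the peroxide | the warehouse floor: the catalyst vial, the chlorine cylinder, the ether can]
9. Porter goes to the warehouse floor with the base flask.  [the loading dock: the acid flask, the peroxide | the warehouse floor: the base flask, the catalyst vial, the chlorine cylinder, the ether can]
10. Porter goes back to the loading dock alone.  [the loading dock: the acid flask, the peroxide | the warehouse floor: the base flask, the catalyst vial, the chlorine cylinder, the ether can]
11. Porter goes to the warehouse floor with the peroxide.  [the loading dock: the acid flask | the warehouse floor: the base flask, the catalyst vial, the chlorine cylinder, the ether can, the peroxide]
12. Porter goes back to the loading dock alone.  [the loading dock: the acid flask | the warehouse floor: the base flask, the catalyst vial, the chlorine cylinder, the ether can, the peroxide]
13. Porter goes to the warehouse floor with the acid flask.  [the loading dock: — | the warehouse floor: the acid flask, the base flask, the catalyst vial, the chlorine cylinder, the ether can, the peroxide]

13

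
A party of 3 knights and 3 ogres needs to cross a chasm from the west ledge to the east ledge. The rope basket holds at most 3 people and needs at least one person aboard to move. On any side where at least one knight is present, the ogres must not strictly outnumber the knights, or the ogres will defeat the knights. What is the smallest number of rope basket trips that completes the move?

5

Counting alone: each trip to the east ledge takes at most 3 across and each return brings at least 1 back, so after t trips out (and t−1 returns) at most 3t − (t−1) of the 6 are across; that first reaches 6 at t = 3, so at least 5 crossings are needed.
The plan below uses exactly 5 crossings, so it is optimal:
1. 2 ogres → the east ledge.  (the west ledge: 3K 1O; the east ledge: 0K 2O)
2. 1 ogre ← the west ledge.  (the west ledge: 3K 2O; the east ledge: 0K 1O)
3. 3 knights → the east ledge.  (the west ledge: 0K 2O; the east ledge: 3K 1O)
4. 1 ogre ← the west ledge.  (the west ledge: 0K 3O; the east ledge: 3K 0O)
5. 3 ogres → the east ledge.  (the west ledge: 0K 0O; the east ledge: 3K 3O)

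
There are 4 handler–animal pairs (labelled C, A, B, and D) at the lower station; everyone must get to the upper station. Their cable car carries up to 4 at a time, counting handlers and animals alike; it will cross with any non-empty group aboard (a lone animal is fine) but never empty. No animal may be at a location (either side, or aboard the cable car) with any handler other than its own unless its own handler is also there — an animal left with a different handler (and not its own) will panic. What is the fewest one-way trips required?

Counting alone: each trip to the upper station takes at most 4 across and each return brings at least 1 back, so after t trips out (and t−1 returns) at most 4t − (t−1) of the 8 are across; that first reaches 8 at t = 3, so at least 5 crossings are needed.
The plan below uses exactly 5 crossings, so it is optimal:
1. animal C and handler C cross → the upper station.
2. handler C crosses ← the lower station.
3. handler A, handler B, handler C, and handler D cross → the upper station.
4. animal C crosses ← the lower station.
5. animal A, animal B, animal C, and animal D cross → the upper station.

5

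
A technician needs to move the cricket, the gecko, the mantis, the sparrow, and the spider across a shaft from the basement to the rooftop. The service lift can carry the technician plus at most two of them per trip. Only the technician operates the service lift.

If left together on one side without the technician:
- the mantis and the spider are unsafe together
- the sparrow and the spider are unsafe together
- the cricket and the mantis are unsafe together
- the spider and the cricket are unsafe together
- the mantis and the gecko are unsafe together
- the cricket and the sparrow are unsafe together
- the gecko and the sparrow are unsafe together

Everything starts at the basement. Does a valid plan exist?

No

Whatever the first load, the items left behind include a forbidden pair without the technician. No opening move is safe, so no plan exists.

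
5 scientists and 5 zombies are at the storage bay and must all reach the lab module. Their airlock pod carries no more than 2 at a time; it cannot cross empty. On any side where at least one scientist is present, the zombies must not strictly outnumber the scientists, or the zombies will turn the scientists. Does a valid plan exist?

No

Following every safe sequence of crossings from the start, the most of the 10 that can be at the lab module as the airlock pod arrives there on crossings 1, 3, 5, 7 is 2, 3, 4, 5 respectively; the best ever achieved is 5 of 10.
From crossing 9 on, no configuration arises that was not already reachable earlier: only 13 distinct safe configurations (who is on which side, and where the airlock pod is) can ever be reached, none of them has everyone across, and every continuation just revisits them. They are: 0 scientists + 0 zombies across (airlock pod back at the start); 0 scientists + 1 zombie across (airlock pod there); 0 scientists + 1 zombie across (airlock pod back at the start); 0 scientists + 2 zombies across (airlock pod there); 0 scientists + 2 zombies across (airlock pod back at the start); 0 scientists + 3 zombies across (airlock pod there); 0 scientists + 3 zombies across (airlock pod back at the start); 0 scientists + 4 zombies across (airlock pod there); 0 scientists + 4 zombies across (airlock pod back at the start); 0 scientists + 5 zombies across (airlock pod there); 1 scientist + 1 zombie across (airlock pod there); 1 scientist + 1 zombie across (airlock pod back at the start); 2 scientists + 2 zombies across (airlock pod there). So no valid plan exists.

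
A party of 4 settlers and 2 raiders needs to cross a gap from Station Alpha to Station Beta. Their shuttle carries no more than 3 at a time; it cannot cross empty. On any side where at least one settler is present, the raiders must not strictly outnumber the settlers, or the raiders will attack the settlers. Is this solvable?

1. 2 raiders → Station Beta.  (Station Alpha: 4S 0R; Station Beta: 0S 2R)
2. 1 raider ← Station Alpha.  (Station Alpha: 4S 1R; Station Beta: 0S 1R)
3. 2 settlers and 1 raider → Station Beta.  (Station Alpha: 2S 0R; Station Beta: 2S 2R)
4. 1 raider ← Station Alpha.  (Station Alpha: 2S 1R; Station Beta: 2S 1R)
5. 2 settlers and 1 raider → Station Beta.  (Station Alpha: 0S 0R; Station Beta: 4S 2R)

Yes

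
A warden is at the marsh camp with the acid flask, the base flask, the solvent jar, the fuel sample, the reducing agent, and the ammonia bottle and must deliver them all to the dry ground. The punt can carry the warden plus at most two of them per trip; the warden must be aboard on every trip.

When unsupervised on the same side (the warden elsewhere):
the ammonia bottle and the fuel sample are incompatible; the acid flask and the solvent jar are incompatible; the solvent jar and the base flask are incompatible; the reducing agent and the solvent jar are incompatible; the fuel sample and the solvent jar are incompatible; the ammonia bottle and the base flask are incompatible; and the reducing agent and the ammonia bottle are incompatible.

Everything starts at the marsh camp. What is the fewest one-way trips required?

Counting alone: the warden can take at most 2 across per trip to the dry ground, so moving all 6 needs at least 3 loaded trips out, with a return between consecutive ones — at least 5 crossings.
The safety rule pushes this higher. Following every safe sequence of crossings, the most of the 6 that can be at the dry ground as the punt arrives there on crossing 5 is 4 — never all 6.
So no plan with fewer than 7 crossings exists, and this one achieves 7:
1. Warden goes to the dry ground with the ammonia bottle and the solvent jar.  [the marsh camp: the acid flask, the base flask, the fuel sample, the reducing agent | the dry ground: the ammonia bottle, the solvent jar]
2. Warden goes back to the marsh camp alone.  [the marsh camp: the acid flask, the base flask, the fuel sample, the reducing agent | the dry ground: the ammonia bottle, the solvent jar]
3. Warden goes to the dry ground with the acid flask and the base flask.  [the marsh camp: the fuel sample, the reducing agent | the dry ground: the acid flask, the ammonia bottle, the base flask, the solvent jar]
4. Warden goes back to the marsh camp with the ammonia bottle and the solvent jar.  [the marsh camp: the ammonia bottle, the fuel sample, the reducing agent, the solvent jar | the dry ground: the acid flask, the base flask]
5. Warden goes to the dry ground with the fuel sample and the reducing agent.  [the marsh camp: the ammonia bottle, the solvent jar | the dry ground: the acid flask, the base flask, the fuel sample, the reducing agent]
6. Warden goes back to the marsh camp alone.  [the marsh camp: the ammonia bottle, the solvent jar | the dry ground: the acid flask, the base flask, the fuel sample, the reducing agent]
7. Warden goes to the dry ground with the ammonia bottle and the solvent jar.  [the marsh camp: — | the dry ground: the acid flask, the ammonia bottle, the base flask, the fuel sample, the reducing agent, the solvent jar]

7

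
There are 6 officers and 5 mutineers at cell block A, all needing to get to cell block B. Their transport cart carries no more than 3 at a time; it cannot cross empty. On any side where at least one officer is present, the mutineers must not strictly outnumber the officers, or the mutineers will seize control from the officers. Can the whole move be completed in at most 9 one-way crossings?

Yes

Yes — this plan uses 9 crossings (≤ 9):
1. 3 mutineers → cell block B.  (cell block A: 6O 2M; cell block B: 0O 3M)
2. 1 mutineer ← cell block A.  (cell block A: 6O 3M; cell block B: 0O 2M)
3. 3 officers → cell block B.  (cell block A: 3O 3M; cell block B: 3O 2M)
4. 1 officer ← cell block A.  (cell block A: 4O 3M; cell block B: 2O 2M)
5. 2 officers and 1 mutineer → cell block B.  (cell block A: 2O 2M; cell block B: 4O 3M)
6. 1 officer ← cell block A.  (cell block A: 3O 2M; cell block B: 3O 3M)
7. 2 officers and 1 mutineer → cell block B.  (cell block A: 1O 1M; cell block B: 5O 4M)
8. 1 officer ← cell block A.  (cell block A: 2O 1M; cell block B: 4O 4M)
9. 2 officers and 1 mutineer → cell block B.  (cell block A: 0O 0M; cell block B: 6O 5M)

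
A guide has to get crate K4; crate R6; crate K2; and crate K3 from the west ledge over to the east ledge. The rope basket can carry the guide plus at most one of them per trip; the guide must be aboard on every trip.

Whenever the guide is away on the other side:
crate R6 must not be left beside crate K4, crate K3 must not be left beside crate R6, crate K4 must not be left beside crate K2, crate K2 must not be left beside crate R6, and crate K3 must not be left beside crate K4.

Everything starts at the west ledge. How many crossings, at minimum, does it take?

impossible

Whatever the first load, the items left behind include a forbidden pair without the guide. No opening move is safe, so no plan exists.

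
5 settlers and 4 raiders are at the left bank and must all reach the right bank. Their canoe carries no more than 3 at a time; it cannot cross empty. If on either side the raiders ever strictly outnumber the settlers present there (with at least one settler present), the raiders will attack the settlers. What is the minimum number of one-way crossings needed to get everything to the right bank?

Counting alone: each trip to the right bank takes at most 3 across and each return brings at least 1 back, so after t trips out (and t−1 returns) at most 3t − (t−1) of the 9 are across; that first reaches 9 at t = 4, so at least 7 crossings are needed.
The plan below uses exactly 7 crossings, so it is optimal:
1. 3 raiders → the right bank.  (the left bank: 5S 1R; the right bank: 0S 3R)
2. 1 raider ← the left bank.  (the left bank: 5S 2R; the right bank: 0S 2R)
3. 3 settlers → the right bank.  (the left bank: 2S 2R; the right bank: 3S 2R)
4. 1 settler ← the left bank.  (the left bank: 3S 2R; the right bank: 2S 2R)
5. 2 settlers and 1 raider → the right bank.  (the left bank: 1S 1R; the right bank: 4S 3R)
6. 1 settler ← the left bank.  (the left bank: 2S 1R; the right bank: 3S 3R)
7. 2 settlers and 1 raider → the right bank.  (the left bank: 0S 0R; the right bank: 5S 4R)

7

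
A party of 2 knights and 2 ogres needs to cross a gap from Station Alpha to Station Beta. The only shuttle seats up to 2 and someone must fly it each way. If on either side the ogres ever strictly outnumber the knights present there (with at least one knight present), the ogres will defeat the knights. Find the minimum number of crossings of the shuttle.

5

Counting alone: each trip to Station Beta takes at most 2 across and each return brings at least 1 back, so after t trips out (and t−1 returns) at most 2t − (t−1) of the 4 are across; that first reaches 4 at t = 3, so at least 5 crossings are needed.
The plan below uses exactly 5 crossings, so it is optimal:
1. 2 ogres → Station Beta.  (Station Alpha: 2K 0O; Station Beta: 0K 2O)
2. 1 ogre ← Station Alpha.  (Station Alpha: 2K 1O; Station Beta: 0K 1O)
3. 2 knights → Station Beta.  (Station Alpha: 0K 1O; Station Beta: 2K 1O)
4. 1 ogre ← Station Alpha.  (Station Alpha: 0K 2O; Station Beta: 2K 0O)
5. 2 ogres → Station Beta.  (Station Alpha: 0K 0O; Station Beta: 2K 2O)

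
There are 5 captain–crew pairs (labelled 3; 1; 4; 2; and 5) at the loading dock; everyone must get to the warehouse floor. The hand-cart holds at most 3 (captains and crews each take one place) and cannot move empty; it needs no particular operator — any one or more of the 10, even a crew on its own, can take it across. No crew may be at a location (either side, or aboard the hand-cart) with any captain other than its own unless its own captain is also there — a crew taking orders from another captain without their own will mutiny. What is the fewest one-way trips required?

Counting alone: each trip to the warehouse floor takes at most 3 across and each return brings at least 1 back, so after t trips out (and t−1 returns) at most 3t − (t−1) of the 10 are across; that first reaches 10 at t = 5, so at least 9 crossings are needed.
The safety rule pushes this higher. Following every safe sequence of crossings, the most of the 10 that can be at the warehouse floor as the hand-cart arrives there on crossing 9 is 9 — never all 10.
So no plan with fewer than 11 crossings exists, and this one achieves 11:
1. captain 3 and crew 3 cross → the warehouse floor.
2. captain 3 crosses ← the loading dock.
3. crew 1, crew 2, and crew 4 cross → the warehouse floor.
4. crew 3 crosses ← the loading dock.
5. captain 1, captain 2, and captain 4 cross → the warehouse floor.
6. captain 1 and crew 1 cross ← the loading dock.
7. captain 1, captain 3, and captain 5 cross → the warehouse floor.
8. crew 4 crosses ← the loading dock.
9. crew 1 and crew 3 cross → the warehouse floor.
10. crew 3 crosses ← the loading dock.
11. crew 3, crew 4, and crew 5 cross → the warehouse floor.

11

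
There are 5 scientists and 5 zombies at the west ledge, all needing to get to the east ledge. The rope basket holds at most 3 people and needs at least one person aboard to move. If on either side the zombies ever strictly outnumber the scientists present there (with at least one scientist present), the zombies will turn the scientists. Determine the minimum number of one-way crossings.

11

Counting alone: each trip to the east ledge takes at most 3 across and each return brings at least 1 back, so after t trips out (and t−1 returns) at most 3t − (t−1) of the 10 are across; that first reaches 10 at t = 5, so at least 9 crossings are needed.
The safety rule pushes this higher. Following every safe sequence of crossings, the most of the 10 that can be at the east ledge as the rope basket arrives there on crossing 9 is 9 — never all 10.
So no plan with fewer than 11 crossings exists, and this one achieves 11:
1. 2 zombies → the east ledge.  (the west ledge: 5S 3Z; the east ledge: 0S 2Z)
2. 1 zombie ← the west ledge.  (the west ledge: 5S 4Z; the east ledge: 0S 1Z)
3. 3 zombies → the east ledge.  (the west ledge: 5S 1Z; the east ledge: 0S 4Z)
4. 1 zombie ← the west ledge.  (the west ledge: 5S 2Z; the east ledge: 0S 3Z)
5. 3 scientists → the east ledge.  (the west ledge: 2S 2Z; the east ledge: 3S 3Z)
6. 1 scientist and 1 zombie ← the west ledge.  (the west ledge: 3S 3Z; the east ledge: 2S 2Z)
7. 3 scientists → the east ledge.  (the west ledge: 0S 3Z; the east ledge: 5S 2Z)
8. 1 zombie ← the west ledge.  (the west ledge: 0S 4Z; the east ledge: 5S 1Z)
9. 2 zombies → the east ledge.  (the west ledge: 0S 2Z; the east ledge: 5S 3Z)
10. 1 zombie ← the west ledge.  (the west ledge: 0S 3Z; the east ledge: 5S 2Z)
11. 3 zombies → the east ledge.  (the west ledge: 0S 0Z; the east ledge: 5S 5Z)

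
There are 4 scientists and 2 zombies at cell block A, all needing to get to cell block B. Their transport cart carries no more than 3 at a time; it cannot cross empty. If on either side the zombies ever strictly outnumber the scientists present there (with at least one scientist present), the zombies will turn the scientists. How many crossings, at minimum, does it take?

Counting alone: each trip to cell block B takes at most 3 across and each return brings at least 1 back, so after t trips out (and t−1 returns) at most 3t − (t−1) of the 6 are across; that first reaches 6 at t = 3, so at least 5 crossings are needed.
The plan below uses exactly 5 crossings, so it is optimal:
1. 2 zombies → cell block B.  (cell block A: 4S 0Z; cell block B: 0S 2Z)
2. 1 zombie ← cell block A.  (cell block A: 4S 1Z; cell block B: 0S 1Z)
3. 2 scientists and 1 zombie → cell block B.  (cell block A: 2S 0Z; cell block B: 2S 2Z)
4. 1 zombie ← cell block A.  (cell block A: 2S 1Z; cell block B: 2S 1Z)
5. 2 scientists and 1 zombie → cell block B.  (cell block A: 0S 0Z; cell block B: 4S 2Z)

5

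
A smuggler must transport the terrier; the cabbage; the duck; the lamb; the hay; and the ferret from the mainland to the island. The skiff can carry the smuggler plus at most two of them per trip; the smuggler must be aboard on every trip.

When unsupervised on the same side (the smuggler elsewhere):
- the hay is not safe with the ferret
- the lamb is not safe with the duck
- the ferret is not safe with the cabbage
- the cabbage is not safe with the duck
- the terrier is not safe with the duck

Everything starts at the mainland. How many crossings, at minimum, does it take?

7

Counting alone: the smuggler can take at most 2 across per trip to the island, so moving all 6 needs at least 3 loaded trips out, with a return between consecutive ones — at least 5 crossings.
The safety rule pushes this higher. Following every safe sequence of crossings, the most of the 6 that can be at the island as the skiff arrives there on crossing 5 is 5 — never all 6.
So no plan with fewer than 7 crossings exists, and this one achieves 7:
1. Smuggler goes to the island with the duck and the ferret.  [the mainland: the cabbage, the hay, the lamb, the terrier | the island: the duck, the ferret]
2. Smuggler goes back to the mainland alone.  [the mainland: the cabbage, the hay, the lamb, the terrier | the island: the duck, the ferret]
3. Smuggler goes to the island with the cabbage and the terrier.  [the mainland: the hay, the lamb | the island: the cabbage, the duck, the ferret, the terrier]
4. Smuggler goes back to the mainland with the duck and the ferret.  [the mainland: the duck, the ferret, the hay, the lamb | the island: the cabbage, the terrier]
5. Smuggler goes to the island with the hay and the lamb.  [the mainland: the duck, the ferret | the island: the cabbage, the hay, the lamb, the terrier]
6. Smuggler goes back to the mainland alone.  [the mainland: the duck, the ferret | the island: the cabbage, the hay, the lamb, the terrier]
7. Smuggler goes to the island with the duck and the ferret.  [the mainland: — | the island: the cabbage, the duck, the ferret, the hay, the lamb, the terrier]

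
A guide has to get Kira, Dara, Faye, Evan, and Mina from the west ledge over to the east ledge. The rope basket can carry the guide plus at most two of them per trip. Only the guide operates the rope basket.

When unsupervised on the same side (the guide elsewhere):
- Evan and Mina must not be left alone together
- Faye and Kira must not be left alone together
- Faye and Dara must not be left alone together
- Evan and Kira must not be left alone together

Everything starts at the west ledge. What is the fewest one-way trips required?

Counting alone: the guide can take at most 2 across per trip to the east ledge, so moving all 5 needs at least 3 loaded trips out, with a return between consecutive ones — at least 5 crossings.
The safety rule pushes this higher. Following every safe sequence of crossings, the most of the 5 that can be at the east ledge as the rope basket arrives there on crossing 5 is 4 — never all 5.
So no plan with fewer than 7 crossings exists, and this one achieves 7:
1. Guide goes to the east ledge with Evan and Faye.
2. Guide goes back to the west ledge alone.
3. Guide goes to the east ledge with Kira.
4. Guide goes back to the west ledge with Evan and Faye.
5. Guide goes to the east ledge with Dara and Mina.
6. Guide goes back to the west ledge alone.
7. Guide goes to the east ledge with Evan and Faye.

7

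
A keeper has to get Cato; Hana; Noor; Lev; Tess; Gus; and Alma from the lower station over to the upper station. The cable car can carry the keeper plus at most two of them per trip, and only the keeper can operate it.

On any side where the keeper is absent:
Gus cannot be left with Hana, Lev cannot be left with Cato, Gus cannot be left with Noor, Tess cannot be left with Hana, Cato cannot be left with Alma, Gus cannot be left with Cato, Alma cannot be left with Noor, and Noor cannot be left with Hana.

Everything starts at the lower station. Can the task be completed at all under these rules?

Whatever the first load, the items left behind include a forbidden pair without the keeper. No opening move is safe, so no plan exists.

No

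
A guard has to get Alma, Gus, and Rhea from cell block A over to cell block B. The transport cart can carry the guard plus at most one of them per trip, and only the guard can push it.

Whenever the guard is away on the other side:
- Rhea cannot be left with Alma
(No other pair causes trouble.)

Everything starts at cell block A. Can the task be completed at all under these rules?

1. Guard goes to cell block B with Alma.  [cell block A: Gus, Rhea | cell block B: Alma]
2. Guard goes back to cell block A alone.  [cell block A: Gus, Rhea | cell block B: Alma]
3. Guard goes to cell block B with Gus.  [cell block A: Rhea | cell block B: Alma, Gus]
4. Guard goes back to cell block A alone.  [cell block A: Rhea | cell block B: Alma, Gus]
5. Guard goes to cell block B with Rhea.  [cell block A: — | cell block B: Alma, Gus, Rhea]

Yes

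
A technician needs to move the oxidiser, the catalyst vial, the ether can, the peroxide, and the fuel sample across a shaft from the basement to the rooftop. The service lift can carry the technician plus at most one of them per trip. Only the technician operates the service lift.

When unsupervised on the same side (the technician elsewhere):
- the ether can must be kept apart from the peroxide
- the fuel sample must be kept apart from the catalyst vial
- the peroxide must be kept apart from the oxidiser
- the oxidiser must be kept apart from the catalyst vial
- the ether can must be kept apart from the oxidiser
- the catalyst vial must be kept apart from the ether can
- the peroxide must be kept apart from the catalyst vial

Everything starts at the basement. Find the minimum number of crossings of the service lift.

Whatever the first load, the items left behind include a forbidden pair without the technician. No opening move is safe, so no plan exists.

impossible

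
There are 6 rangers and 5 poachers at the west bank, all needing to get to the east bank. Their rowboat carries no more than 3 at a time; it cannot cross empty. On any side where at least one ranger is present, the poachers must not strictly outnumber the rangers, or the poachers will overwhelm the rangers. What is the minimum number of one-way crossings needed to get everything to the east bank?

Counting alone: each trip to the east bank takes at most 3 across and each return brings at least 1 back, so after t trips out (and t−1 returns) at most 3t − (t−1) of the 11 are across; that first reaches 11 at t = 5, so at least 9 crossings are needed.
The plan below uses exactly 9 crossings, so it is optimal:
1. 3 poachers → the east bank.  (the west bank: 6R 2P; the east bank: 0R 3P)
2. 1 poacher ← the west bank.  (the west bank: 6R 3P; the east bank: 0R 2P)
3. 3 rangers → the east bank.  (the west bank: 3R 3P; the east bank: 3R 2P)
4. 1 ranger ← the west bank.  (the west bank: 4R 3P; the east bank: 2R 2P)
5. 2 rangers and 1 poacher → the east bank.  (the west bank: 2R 2P; the east bank: 4R 3P)
6. 1 ranger ← the west bank.  (the west bank: 3R 2P; the east bank: 3R 3P)
7. 2 rangers and 1 poacher → the east bank.  (the west bank: 1R 1P; the east bank: 5R 4P)
8. 1 ranger ← the west bank.  (the west bank: 2R 1P; the east bank: 4R 4P)
9. 2 rangers and 1 poacher → the east bank.  (the west bank: 0R 0P; the east bank: 6R 5P)

9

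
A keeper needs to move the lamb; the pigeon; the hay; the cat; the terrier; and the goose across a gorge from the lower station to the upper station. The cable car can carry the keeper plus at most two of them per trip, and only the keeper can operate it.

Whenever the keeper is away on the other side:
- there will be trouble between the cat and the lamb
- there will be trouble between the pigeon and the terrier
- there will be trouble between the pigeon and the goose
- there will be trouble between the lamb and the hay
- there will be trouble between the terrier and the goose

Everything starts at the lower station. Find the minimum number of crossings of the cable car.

Whatever the first load, the items left behind include a forbidden pair without the keeper. No opening move is safe, so no plan exists.

impossible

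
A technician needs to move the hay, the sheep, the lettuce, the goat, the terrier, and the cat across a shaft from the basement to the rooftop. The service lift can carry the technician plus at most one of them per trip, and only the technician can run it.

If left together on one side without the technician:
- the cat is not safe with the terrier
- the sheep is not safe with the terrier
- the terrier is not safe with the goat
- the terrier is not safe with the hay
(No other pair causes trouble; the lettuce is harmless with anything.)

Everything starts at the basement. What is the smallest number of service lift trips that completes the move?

Following every safe sequence of crossings from the start, the most of the 6 that can be at the rooftop as the service lift arrives there on crossings 1, 3, 5 is 1, 2, 3 respectively; the best ever achieved is 3 of 6.
From crossing 7 on, no configuration arises that was not already reachable earlier: only 22 distinct safe configurations (who is on which side, and where the service lift is) can ever be reached, none of them has everyone across, and every continuation just revisits them. So no valid plan exists.

impossible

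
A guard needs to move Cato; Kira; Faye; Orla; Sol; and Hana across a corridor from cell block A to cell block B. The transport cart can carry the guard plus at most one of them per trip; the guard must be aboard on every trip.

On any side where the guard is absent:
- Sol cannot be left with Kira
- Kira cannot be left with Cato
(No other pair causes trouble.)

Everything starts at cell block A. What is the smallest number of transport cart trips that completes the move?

13

Counting alone: the guard can take at most 1 across per trip to cell block B, so moving all 6 needs at least 6 loaded trips out, with a return between consecutive ones — at least 11 crossings.
The safety rule pushes this higher. Following every safe sequence of crossings, the most of the 6 that can be at cell block B as the transport cart arrives there on crossing 11 is 5 — never all 6.
So no plan with fewer than 13 crossings exists, and this one achieves 13:
1. Guard goes to cell block B with Kira.
2. Guard goes back to cell block A alone.
3. Guard goes to cell block B with Cato.
4. Guard goes back to cell block A with Kira.
5. Guard goes to cell block B with Sol.
6. Guard goes back to cell block A alone.
7. Guard goes to cell block B with Faye.
8. Guard goes back to cell block A alone.
9. Guard goes to cell block B with Orla.
10. Guard goes back to cell block A alone.
11. Guard goes to cell block B with Hana.
12. Guard goes back to cell block A alone.
13. Guard goes to cell block B with Kira.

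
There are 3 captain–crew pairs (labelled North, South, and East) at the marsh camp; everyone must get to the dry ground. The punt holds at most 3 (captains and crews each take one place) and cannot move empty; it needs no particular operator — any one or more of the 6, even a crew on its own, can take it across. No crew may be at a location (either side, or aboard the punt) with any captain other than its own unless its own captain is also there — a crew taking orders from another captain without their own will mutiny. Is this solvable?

Yes

1. captain North and crew North cross → the dry ground.
2. captain North crosses ← the marsh camp.
3. captain East, captain North, and captain South cross → the dry ground.
4. crew North crosses ← the marsh camp.
5. crew East, crew North, and crew South cross → the dry ground.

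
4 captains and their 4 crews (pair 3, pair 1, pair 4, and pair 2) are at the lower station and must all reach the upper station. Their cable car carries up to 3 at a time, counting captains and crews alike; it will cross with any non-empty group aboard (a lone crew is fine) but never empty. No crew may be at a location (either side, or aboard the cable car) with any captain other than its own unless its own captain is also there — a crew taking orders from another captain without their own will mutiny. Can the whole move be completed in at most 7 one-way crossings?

Counting alone: each trip to the upper station takes at most 3 across and each return brings at least 1 back, so after t trips out (and t−1 returns) at most 3t − (t−1) of the 8 are across; that first reaches 8 at t = 4, so at least 7 crossings are needed.
The safety rule pushes this higher. Following every safe sequence of crossings, the most of the 8 that can be at the upper station as the cable car arrives there on crossing 7 is 7 — never all 8.
So the move cannot be finished within 7 crossings. (The shortest complete plan takes 9:)
1. captain 3 and crew 3 cross → the upper station.
2. captain 3 crosses ← the lower station.
3. captain 1, captain 3, and crew 1 cross → the upper station.
4. captain 3 and crew 3 cross ← the lower station.
5. captain 2, captain 3, and captain 4 cross → the upper station.
6. crew 1 crosses ← the lower station.
7. crew 1 and crew 3 cross → the upper station.
8. crew 3 crosses ← the lower station.
9. crew 2, crew 3, and crew 4 cross → the upper station.

No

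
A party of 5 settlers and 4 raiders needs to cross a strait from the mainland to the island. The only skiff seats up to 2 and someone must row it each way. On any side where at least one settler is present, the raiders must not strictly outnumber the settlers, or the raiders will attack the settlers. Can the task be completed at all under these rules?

1. 2 raiders → the island.  (the mainland: 5S 2R; the island: 0S 2R)
2. 1 raider ← the mainland.  (the mainland: 5S 3R; the island: 0S 1R)
3. 2 raiders → the island.  (the mainland: 5S 1R; the island: 0S 3R)
4. 1 raider ← the mainland.  (the mainland: 5S 2R; the island: 0S 2R)
5. 2 settlers → the island.  (the mainland: 3S 2R; the island: 2S 2R)
6. 1 raider ← the mainland.  (the mainland: 3S 3R; the island: 2S 1R)
7. 1 settler and 1 raider → the island.  (the mainland: 2S 2R; the island: 3S 2R)
8. 1 settler ← the mainland.  (the mainland: 3S 2R; the island: 2S 2R)
9. 1 settler and 1 raider → the island.  (the mainland: 2S 1R; the island: 3S 3R)
10. 1 raider ← the mainland.  (the mainland: 2S 2R; the island: 3S 2R)
11. 1 settler and 1 raider → the island.  (the mainland: 1S 1R; the island: 4S 3R)
12. 1 settler ← the mainland.  (the mainland: 2S 1R; the island: 3S 3R)
13. 1 settler and 1 raider → the island.  (the mainland: 1S 0R; the island: 4S 4R)
14. 1 raider ← the mainland.  (the mainland: 1S 1R; the island: 4S 3R)
15. 1 settler and 1 raider → the island.  (the mainland: 0S 0R; the island: 5S 4R)

Yes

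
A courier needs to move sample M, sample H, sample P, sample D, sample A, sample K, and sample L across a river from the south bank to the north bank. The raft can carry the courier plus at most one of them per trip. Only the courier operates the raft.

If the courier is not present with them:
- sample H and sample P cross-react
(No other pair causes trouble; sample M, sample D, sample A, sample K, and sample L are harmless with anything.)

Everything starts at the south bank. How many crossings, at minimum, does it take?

13

Counting alone: the courier can take at most 1 across per trip to the north bank, so moving all 7 needs at least 7 loaded trips out, with a return between consecutive ones — at least 13 crossings.
The plan below uses exactly 13 crossings, so it is optimal:
1. Courier goes to the north bank with sample H.  [the south bank: sample A, sample D, sample K, sample L, sample M, sample P | the north bank: sample H]
2. Courier goes back to the south bank alone.  [the south bank: sample A, sample D, sample K, sample L, sample M, sample P | the north bank: sample H]
3. Courier goes to the north bank with sample M.  [the south bank: sample A, sample D, sample K, sample L, sample P | the north bank: sample H, sample M]
4. Courier goes back to the south bank alone.  [the south bank: sample A, sample D, sample K, sample L, sample P | the north bank: sample H, sample M]
5. Courier goes to the north bank with sample D.  [the south bank: sample A, sample K, sample L, sample P | the north bank: sample D, sample H, sample M]
6. Courier goes back to the south bank alone.  [the south bank: sample A, sample K, sample L, sample P | the north bank: sample D, sample H, sample M]
7. Courier goes to the north bank with sample A.  [the south bank: sample K, sample L, sample P | the north bank: sample A, sample D, sample H, sample M]
8. Courier goes back to the south bank alone.  [the south bank: sample K, sample L, sample P | the north bank: sample A, sample D, sample H, sample M]
9. Courier goes to the north bank with sample K.  [the south bank: sample L, sample P | the north bank: sample A, sample D, sample H, sample K, sample M]
10. Courier goes back to the south bank alone.  [the south bank: sample L, sample P | the north bank: sample A, sample D, sample H, sample K, sample M]
11. Courier goes to the north bank with sample L.  [the south bank: sample P | the north bank: sample A, sample D, sample H, sample K, sample L, sample M]
12. Courier goes back to the south bank alone.  [the south bank: sample P | the north bank: sample A, sample D, sample H, sample K, sample L, sample M]
13. Courier goes to the north bank with sample P.  [the south bank: — | the north bank: sample A, sample D, sample H, sample K, sample L, sample M, sample P]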